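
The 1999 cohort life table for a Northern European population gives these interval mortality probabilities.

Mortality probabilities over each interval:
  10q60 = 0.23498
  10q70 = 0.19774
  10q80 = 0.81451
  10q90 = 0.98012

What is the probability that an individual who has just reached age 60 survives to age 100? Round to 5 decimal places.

40p60 = (1 − 0.23498) × (1 − 0.19774) × (1 − 0.81451) × (1 − 0.98012).
= 0.76502 × 0.80226 × 0.18549 × 0.01988 = 0.002263.

0.00226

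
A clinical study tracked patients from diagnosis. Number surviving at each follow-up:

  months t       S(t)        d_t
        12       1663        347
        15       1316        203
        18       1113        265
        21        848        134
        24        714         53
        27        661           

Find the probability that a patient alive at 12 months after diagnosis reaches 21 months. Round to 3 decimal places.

The conditional survival probability is S(21)/S(12) = 848/1663 = 0.509922.

0.510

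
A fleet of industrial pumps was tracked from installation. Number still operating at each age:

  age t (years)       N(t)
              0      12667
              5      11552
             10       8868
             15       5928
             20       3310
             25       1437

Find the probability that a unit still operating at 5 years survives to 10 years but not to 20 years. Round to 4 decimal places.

This is the probability of reaching 10 but not 20, conditional on being operational at 5: (N(10) − N(20)) / N(5).
= (8868 − 3310) / 11552 = 5558 / 11552 = 0.481129.

0.4811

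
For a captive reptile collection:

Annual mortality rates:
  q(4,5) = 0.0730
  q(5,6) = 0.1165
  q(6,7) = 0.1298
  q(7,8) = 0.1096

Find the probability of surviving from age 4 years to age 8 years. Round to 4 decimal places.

0.6346

Survival from 4 to 8 is the product of surviving each interval: (1 − 0.0730) × (1 − 0.1165) × (1 − 0.1298) × (1 − 0.1096).
= 0.9270 × 0.8835 × 0.8702 × 0.8904 = 0.634586.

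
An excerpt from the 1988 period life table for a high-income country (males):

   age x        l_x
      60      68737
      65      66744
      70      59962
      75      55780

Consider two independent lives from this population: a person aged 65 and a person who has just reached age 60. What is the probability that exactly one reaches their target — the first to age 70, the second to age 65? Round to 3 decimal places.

0.125

p₁ = l_70/l_65 = 59962/66744 = 0.898388; p₂ = l_65/l_60 = 66744/68737 = 0.971005.
P(exactly one) = p₁(1−p₂) + (1−p₁)p₂ = 0.026049 + 0.098666 = 0.124715.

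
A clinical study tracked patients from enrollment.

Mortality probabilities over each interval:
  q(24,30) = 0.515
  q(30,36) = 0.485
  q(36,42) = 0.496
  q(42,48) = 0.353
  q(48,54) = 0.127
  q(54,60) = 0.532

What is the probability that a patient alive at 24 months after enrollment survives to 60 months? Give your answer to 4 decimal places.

0.0333

P(survive 24→60) = (1 − 0.515) × (1 − 0.485) × (1 − 0.496) × (1 − 0.353) × (1 − 0.127) × (1 − 0.532).
= 0.485 × 0.515 × 0.504 × 0.647 × 0.873 × 0.468 = 0.033277.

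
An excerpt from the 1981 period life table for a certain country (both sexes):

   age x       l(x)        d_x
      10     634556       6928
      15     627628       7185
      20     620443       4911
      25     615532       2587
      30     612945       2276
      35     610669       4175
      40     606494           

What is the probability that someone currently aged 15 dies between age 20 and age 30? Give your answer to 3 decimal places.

0.012

This is the probability of reaching 20 but not 30, conditional on being alive at 15: (l(20) − l(30)) / l(15).
= (620443 − 612945) / 627628 = 7498 / 627628 = 0.011947.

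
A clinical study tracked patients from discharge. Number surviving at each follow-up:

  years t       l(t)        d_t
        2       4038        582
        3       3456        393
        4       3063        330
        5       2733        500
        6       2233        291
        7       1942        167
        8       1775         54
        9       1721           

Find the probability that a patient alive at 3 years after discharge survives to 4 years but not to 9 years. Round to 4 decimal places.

This is the probability of reaching 4 but not 9, conditional on being alive at 3: (l(4) − l(9)) / l(3).
= (3063 − 1721) / 3456 = 1342 / 3456 = 0.388310.

0.3883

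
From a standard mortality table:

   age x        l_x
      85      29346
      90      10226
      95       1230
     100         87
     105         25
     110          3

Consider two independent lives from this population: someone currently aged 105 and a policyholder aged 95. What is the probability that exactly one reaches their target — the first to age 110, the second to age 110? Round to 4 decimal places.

0.1219

p₁ = l_110/l_105 = 3/25 = 0.120000; p₂ = l_110/l_95 = 3/1230 = 0.002439.
P(exactly one) = p₁(1−p₂) + (1−p₁)p₂ = 0.119707 + 0.002146 = 0.121854.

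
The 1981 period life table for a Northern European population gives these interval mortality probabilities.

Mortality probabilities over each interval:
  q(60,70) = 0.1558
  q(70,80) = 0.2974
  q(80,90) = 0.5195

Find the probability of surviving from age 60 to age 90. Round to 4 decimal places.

Survival from 60 to 90 is the product of surviving each interval: (1 − 0.1558) × (1 − 0.2974) × (1 − 0.5195).
= 0.8442 × 0.7026 × 0.4805 = 0.285001.

0.2850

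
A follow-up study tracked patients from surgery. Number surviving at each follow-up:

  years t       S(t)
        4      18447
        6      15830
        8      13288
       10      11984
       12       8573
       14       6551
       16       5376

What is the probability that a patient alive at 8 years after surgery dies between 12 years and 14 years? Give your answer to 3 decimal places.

0.152

This is the probability of reaching 12 but not 14, conditional on being alive at 8: (S(12) − S(14)) / S(8).
= (8573 − 6551) / 13288 = 2022 / 13288 = 0.152167.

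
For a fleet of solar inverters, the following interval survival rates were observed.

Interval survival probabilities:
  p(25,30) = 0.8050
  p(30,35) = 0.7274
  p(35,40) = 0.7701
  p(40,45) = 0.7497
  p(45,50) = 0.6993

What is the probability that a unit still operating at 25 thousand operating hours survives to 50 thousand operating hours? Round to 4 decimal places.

Chaining the interval survival probabilities: 0.8050 × 0.7274 × 0.7701 × 0.7497 × 0.6993.
= 0.236411.

0.2364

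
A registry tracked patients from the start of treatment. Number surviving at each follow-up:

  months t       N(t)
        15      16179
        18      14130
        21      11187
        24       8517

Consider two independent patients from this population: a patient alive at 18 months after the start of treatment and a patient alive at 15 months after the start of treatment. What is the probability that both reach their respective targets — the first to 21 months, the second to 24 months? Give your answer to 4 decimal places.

p₁ = N(21)/N(18) = 11187/14130 = 0.791720; p₂ = N(24)/N(15) = 8517/16179 = 0.526423.
P(both) = p₁ × p₂ = 0.791720 × 0.526423 = 0.416780.

0.4168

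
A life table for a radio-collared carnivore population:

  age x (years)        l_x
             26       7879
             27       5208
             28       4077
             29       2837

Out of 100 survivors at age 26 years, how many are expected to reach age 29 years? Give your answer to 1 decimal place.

36.0

The relevant probability is 2837/7879 = 0.360071.
Expected number = 100 × 0.360071 = 36.0.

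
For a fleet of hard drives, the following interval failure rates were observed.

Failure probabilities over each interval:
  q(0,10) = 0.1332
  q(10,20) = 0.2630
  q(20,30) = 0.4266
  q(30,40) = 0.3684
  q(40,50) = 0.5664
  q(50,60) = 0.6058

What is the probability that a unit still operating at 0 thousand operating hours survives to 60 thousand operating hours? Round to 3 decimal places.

0.040

Survival from 0 to 60 is the product of surviving each interval: (1 − 0.1332) × (1 − 0.2630) × (1 − 0.4266) × (1 − 0.3684) × (1 − 0.5664) × (1 − 0.6058).
= 0.8668 × 0.7370 × 0.5734 × 0.6316 × 0.4336 × 0.3942 = 0.039545.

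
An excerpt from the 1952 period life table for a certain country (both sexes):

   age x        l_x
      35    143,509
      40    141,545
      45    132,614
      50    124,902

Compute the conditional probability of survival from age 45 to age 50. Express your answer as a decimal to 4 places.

The conditional survival probability is l_50/l_45 = 124,902/132,614 = 0.941846.

0.9418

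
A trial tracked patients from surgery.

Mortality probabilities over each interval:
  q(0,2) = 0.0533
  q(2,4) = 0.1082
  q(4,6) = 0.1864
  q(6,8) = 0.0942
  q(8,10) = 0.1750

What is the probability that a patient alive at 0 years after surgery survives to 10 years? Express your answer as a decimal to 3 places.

0.513

P(survive 0→10) = (1 − 0.0533) × (1 − 0.1082) × (1 − 0.1864) × (1 − 0.0942) × (1 − 0.1750).
= 0.9467 × 0.8918 × 0.8136 × 0.9058 × 0.8250 = 0.513307.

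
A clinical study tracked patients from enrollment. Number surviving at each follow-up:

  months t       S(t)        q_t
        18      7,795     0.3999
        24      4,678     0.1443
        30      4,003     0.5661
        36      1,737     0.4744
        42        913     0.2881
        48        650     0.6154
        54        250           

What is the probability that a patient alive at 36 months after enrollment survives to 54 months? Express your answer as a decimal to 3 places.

0.144

The conditional survival probability is S(54)/S(36) = 250/1,737 = 0.143926.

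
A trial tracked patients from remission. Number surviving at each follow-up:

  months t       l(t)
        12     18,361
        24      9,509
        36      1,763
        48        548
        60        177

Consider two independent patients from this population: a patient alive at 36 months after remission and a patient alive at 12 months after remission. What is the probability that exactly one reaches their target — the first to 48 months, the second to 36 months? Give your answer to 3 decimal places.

p₁ = l(48)/l(36) = 548/1,763 = 0.310834; p₂ = l(36)/l(12) = 1,763/18,361 = 0.096019.
P(exactly one) = p₁(1−p₂) + (1−p₁)p₂ = 0.280988 + 0.066173 = 0.347161.

0.347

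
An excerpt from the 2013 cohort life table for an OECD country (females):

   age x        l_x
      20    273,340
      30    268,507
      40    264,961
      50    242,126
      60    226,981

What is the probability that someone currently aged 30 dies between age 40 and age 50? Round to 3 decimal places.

This is the probability of reaching 40 but not 50, conditional on being alive at 30: (l_40 − l_50) / l_30.
= (264,961 − 242,126) / 268,507 = 22,835 / 268,507 = 0.085044.

0.085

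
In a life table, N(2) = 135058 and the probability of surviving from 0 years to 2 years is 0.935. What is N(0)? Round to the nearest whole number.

144447

N(0) = N(2) / p = 135058 / 0.935 = 144447.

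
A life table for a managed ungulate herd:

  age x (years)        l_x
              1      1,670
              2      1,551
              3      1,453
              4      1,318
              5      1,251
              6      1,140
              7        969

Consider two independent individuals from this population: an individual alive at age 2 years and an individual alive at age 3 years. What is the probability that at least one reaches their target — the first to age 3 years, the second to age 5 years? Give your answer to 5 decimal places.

0.99122

p₁ = l_3/l_2 = 1,453/1,551 = 0.936815; p₂ = l_5/l_3 = 1,251/1,453 = 0.860977.
P(at least one) = 1 − (1−p₁)(1−p₂) = 1 − 0.063185 × 0.139023 = 0.991216.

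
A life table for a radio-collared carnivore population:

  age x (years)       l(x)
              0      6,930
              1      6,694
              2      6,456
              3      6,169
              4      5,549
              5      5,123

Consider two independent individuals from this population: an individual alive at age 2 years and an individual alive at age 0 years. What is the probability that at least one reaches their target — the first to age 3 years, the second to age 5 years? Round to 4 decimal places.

p₁ = l(3)/l(2) = 6,169/6,456 = 0.955545; p₂ = l(5)/l(0) = 5,123/6,930 = 0.739250.
P(at least one) = 1 − (1−p₁)(1−p₂) = 1 − 0.044455 × 0.260750 = 0.988408.

0.9884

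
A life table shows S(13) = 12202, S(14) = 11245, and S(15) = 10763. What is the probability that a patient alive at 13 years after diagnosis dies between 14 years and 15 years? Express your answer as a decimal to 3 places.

This is the probability of reaching 14 but not 15, conditional on being alive at 13: (S(14) − S(15)) / S(13).
= (11245 − 10763) / 12202 = 482 / 12202 = 0.039502.

0.040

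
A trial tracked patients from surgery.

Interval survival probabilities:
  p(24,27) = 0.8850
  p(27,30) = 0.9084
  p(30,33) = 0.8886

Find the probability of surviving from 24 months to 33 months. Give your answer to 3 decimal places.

Chaining the interval survival probabilities: 0.8850 × 0.9084 × 0.8886.
= 0.714376.

0.714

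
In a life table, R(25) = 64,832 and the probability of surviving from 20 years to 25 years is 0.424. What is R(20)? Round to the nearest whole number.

R(20) = R(25) / p = 64,832 / 0.424 = 152906.

152906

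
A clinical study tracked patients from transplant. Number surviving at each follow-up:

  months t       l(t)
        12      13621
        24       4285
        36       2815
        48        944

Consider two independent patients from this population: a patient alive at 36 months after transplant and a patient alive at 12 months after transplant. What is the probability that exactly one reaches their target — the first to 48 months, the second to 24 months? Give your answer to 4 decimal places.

0.4389

p₁ = l(48)/l(36) = 944/2815 = 0.335346; p₂ = l(24)/l(12) = 4285/13621 = 0.314588.
P(exactly one) = p₁(1−p₂) + (1−p₁)p₂ = 0.229850 + 0.209092 = 0.438942.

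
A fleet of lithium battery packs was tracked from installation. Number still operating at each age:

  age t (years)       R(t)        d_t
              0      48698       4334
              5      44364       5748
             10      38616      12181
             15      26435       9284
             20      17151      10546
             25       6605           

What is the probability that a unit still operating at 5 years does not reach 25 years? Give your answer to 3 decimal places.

0.851

P(fail before 25 | operational at 5) = 1 − R(25)/R(5) = 1 − 6605/44364 = (37759)/44364 = 0.851118.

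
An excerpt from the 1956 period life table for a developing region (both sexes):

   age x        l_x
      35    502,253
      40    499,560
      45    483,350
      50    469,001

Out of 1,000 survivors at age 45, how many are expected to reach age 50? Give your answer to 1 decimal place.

The relevant probability is 469,001/483,350 = 0.970313.
Expected number = 1,000 × 0.970313 = 970.3.

970.3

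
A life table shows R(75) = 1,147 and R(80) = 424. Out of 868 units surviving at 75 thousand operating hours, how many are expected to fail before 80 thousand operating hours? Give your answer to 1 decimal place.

547.1

The relevant probability is 1 − 424/1,147 = 0.630340.
Expected number = 868 × 0.630340 = 547.1.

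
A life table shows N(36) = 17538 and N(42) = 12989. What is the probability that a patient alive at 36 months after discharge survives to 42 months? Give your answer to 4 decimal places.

0.7406

The conditional survival probability is N(42)/N(36) = 12989/17538 = 0.740620.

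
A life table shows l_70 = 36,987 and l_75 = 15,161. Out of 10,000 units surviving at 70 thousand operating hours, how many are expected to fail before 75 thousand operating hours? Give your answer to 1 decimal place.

5901.0

The relevant probability is 1 − 15,161/36,987 = 0.590099.
Expected number = 10,000 × 0.590099 = 5901.0.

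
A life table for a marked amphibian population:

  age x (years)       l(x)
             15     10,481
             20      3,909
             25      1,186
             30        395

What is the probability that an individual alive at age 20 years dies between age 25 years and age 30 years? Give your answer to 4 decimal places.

This is the probability of reaching 25 but not 30, conditional on being alive at 20: (l(25) − l(30)) / l(20).
= (1,186 − 395) / 3,909 = 791 / 3,909 = 0.202354.

0.2024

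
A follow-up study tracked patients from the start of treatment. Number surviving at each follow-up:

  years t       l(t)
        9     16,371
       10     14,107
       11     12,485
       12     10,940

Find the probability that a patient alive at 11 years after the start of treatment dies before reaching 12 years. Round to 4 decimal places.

0.1237

P(die before 12 | alive at 11) = 1 − l(12)/l(11) = 1 − 10,940/12,485 = (1,545)/12,485 = 0.123748.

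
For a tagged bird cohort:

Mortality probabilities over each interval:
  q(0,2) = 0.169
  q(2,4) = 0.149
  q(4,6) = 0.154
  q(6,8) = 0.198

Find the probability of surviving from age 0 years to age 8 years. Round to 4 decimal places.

0.4798

P(survive 0→8) = (1 − 0.169) × (1 − 0.149) × (1 − 0.154) × (1 − 0.198).
= 0.831 × 0.851 × 0.846 × 0.802 = 0.479817.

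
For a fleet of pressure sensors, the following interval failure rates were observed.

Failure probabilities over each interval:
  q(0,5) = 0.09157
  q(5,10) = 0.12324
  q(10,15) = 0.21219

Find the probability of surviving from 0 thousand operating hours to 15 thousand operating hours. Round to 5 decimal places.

Survival from 0 to 15 is the product of surviving each interval: (1 − 0.09157) × (1 − 0.12324) × (1 − 0.21219).
= 0.90843 × 0.87676 × 0.78781 = 0.627471.

0.62747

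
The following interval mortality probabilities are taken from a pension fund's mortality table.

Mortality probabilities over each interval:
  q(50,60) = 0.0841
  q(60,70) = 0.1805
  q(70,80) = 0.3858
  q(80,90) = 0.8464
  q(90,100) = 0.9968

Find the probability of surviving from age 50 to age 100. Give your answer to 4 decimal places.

Chaining the interval survival probabilities: (1 − 0.0841) × (1 − 0.1805) × (1 − 0.3858) × (1 − 0.8464) × (1 − 0.9968).
= 0.9159 × 0.8195 × 0.6142 × 0.1536 × 0.0032 = 0.000227.

0.0002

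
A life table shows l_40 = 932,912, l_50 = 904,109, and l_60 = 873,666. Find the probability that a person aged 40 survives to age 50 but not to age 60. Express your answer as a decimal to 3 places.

This is the probability of reaching 50 but not 60, conditional on being alive at 40: (l_50 − l_60) / l_40.
= (904,109 − 873,666) / 932,912 = 30,443 / 932,912 = 0.032632.

0.033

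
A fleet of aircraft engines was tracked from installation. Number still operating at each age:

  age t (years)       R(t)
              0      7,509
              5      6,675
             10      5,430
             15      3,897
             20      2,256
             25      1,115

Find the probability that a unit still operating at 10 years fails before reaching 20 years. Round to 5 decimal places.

P(fail before 20 | operational at 10) = 1 − R(20)/R(10) = 1 − 2,256/5,430 = (3,174)/5,430 = 0.584530.

0.58453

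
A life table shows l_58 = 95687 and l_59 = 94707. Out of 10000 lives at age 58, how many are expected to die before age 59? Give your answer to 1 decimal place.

102.4

The relevant probability is 1 − 94707/95687 = 0.010242.
Expected number = 10000 × 0.010242 = 102.4.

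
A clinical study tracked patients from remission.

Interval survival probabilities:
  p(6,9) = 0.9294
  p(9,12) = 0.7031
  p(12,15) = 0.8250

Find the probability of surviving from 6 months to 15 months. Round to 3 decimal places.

Chaining the interval survival probabilities: 0.9294 × 0.7031 × 0.8250.
= 0.539105.

0.539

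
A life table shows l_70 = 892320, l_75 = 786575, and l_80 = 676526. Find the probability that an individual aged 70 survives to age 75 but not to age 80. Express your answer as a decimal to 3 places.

0.123

This is the probability of reaching 75 but not 80, conditional on being alive at 70: (l_75 − l_80) / l_70.
= (786575 − 676526) / 892320 = 110049 / 892320 = 0.123329.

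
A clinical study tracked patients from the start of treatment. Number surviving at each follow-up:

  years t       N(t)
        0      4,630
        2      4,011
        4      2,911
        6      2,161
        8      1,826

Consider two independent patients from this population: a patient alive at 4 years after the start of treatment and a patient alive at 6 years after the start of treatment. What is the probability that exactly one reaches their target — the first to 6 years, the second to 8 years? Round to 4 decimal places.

0.3328

p₁ = N(6)/N(4) = 2,161/2,911 = 0.742357; p₂ = N(8)/N(6) = 1,826/2,161 = 0.844979.
P(exactly one) = p₁(1−p₂) + (1−p₁)p₂ = 0.115081 + 0.217703 = 0.332784.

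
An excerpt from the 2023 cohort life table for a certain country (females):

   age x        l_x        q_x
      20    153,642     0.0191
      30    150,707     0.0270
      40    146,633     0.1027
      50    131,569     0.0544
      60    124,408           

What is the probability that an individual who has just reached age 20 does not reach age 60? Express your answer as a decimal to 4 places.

0.1903

P(die before 60 | alive at 20) = 1 − l_60/l_20 = 1 − 124,408/153,642 = (29,234)/153,642 = 0.190273.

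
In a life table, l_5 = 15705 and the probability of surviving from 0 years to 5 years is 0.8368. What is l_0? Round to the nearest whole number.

l_0 = l_5 / p = 15705 / 0.8368 = 18768.

18768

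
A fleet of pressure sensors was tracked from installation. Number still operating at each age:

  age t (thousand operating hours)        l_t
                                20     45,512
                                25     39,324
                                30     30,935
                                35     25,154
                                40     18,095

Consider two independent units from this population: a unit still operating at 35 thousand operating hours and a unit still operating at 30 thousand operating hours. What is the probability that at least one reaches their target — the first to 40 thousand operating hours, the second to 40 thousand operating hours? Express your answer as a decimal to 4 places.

p₁ = l_40/l_35 = 18,095/25,154 = 0.719369; p₂ = l_40/l_30 = 18,095/30,935 = 0.584936.
P(at least one) = 1 − (1−p₁)(1−p₂) = 1 − 0.280631 × 0.415064 = 0.883520.

0.8835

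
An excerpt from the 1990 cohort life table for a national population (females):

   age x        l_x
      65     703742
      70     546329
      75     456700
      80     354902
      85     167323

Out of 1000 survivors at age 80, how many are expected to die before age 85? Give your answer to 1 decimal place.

528.5

The relevant probability is 1 − 167323/354902 = 0.528537.
Expected number = 1000 × 0.528537 = 528.5.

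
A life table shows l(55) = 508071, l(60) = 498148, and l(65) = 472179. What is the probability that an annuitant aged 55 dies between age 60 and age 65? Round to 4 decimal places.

0.0511

This is the probability of reaching 60 but not 65, conditional on being alive at 55: (l(60) − l(65)) / l(55).
= (498148 − 472179) / 508071 = 25969 / 508071 = 0.051113.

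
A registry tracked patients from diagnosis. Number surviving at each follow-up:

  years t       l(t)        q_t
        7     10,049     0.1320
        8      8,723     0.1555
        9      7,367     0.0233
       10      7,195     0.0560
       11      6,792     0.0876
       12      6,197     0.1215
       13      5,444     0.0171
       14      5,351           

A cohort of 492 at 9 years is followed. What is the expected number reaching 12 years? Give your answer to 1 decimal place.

The relevant probability is 6,197/7,367 = 0.841184.
Expected number = 492 × 0.841184 = 413.9.

413.9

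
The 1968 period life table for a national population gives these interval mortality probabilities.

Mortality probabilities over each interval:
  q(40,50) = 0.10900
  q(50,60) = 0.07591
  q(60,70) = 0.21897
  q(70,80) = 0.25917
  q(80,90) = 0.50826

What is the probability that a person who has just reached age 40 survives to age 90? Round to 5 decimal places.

0.23427

P(survive 40→90) = (1 − 0.10900) × (1 − 0.07591) × (1 − 0.21897) × (1 − 0.25917) × (1 − 0.50826).
= 0.89100 × 0.92409 × 0.78103 × 0.74083 × 0.49174 = 0.234268.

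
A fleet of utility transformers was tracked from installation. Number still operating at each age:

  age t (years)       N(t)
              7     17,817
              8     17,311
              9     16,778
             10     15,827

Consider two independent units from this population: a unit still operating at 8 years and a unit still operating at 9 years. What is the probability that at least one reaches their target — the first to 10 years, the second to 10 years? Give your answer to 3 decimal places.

0.995

p₁ = N(10)/N(8) = 15,827/17,311 = 0.914274; p₂ = N(10)/N(9) = 15,827/16,778 = 0.943319.
P(at least one) = 1 − (1−p₁)(1−p₂) = 1 − 0.085726 × 0.056681 = 0.995141.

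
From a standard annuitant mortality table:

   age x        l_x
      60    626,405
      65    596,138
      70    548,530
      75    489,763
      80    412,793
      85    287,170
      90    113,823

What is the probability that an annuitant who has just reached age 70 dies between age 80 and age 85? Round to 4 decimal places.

We want 10|5q70 = (l_80 − l_85)/l_70.
This is the probability of reaching 80 but not 85, conditional on being alive at 70: (l_80 − l_85) / l_70.
= (412,793 − 287,170) / 548,530 = 125,623 / 548,530 = 0.229018.

0.2290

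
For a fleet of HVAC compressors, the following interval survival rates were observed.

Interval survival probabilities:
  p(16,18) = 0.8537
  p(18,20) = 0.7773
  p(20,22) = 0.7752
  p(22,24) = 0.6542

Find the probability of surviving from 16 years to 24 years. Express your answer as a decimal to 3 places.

The overall survival probability is 0.8537 × 0.7773 × 0.7752 × 0.6542.
= 0.336526.

0.337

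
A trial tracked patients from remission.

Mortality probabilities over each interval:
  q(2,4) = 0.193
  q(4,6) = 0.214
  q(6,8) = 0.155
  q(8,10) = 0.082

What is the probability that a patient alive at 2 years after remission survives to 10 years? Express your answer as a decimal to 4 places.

0.4920

P(survive 2→10) = (1 − 0.193) × (1 − 0.214) × (1 − 0.155) × (1 − 0.082).
= 0.807 × 0.786 × 0.845 × 0.918 = 0.492034.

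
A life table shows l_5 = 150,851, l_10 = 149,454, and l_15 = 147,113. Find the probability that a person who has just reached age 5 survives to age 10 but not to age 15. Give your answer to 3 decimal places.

0.016

We want 5|5q5 = (l_10 − l_15)/l_5.
This is the probability of reaching 10 but not 15, conditional on being alive at 5: (l_10 − l_15) / l_5.
= (149,454 − 147,113) / 150,851 = 2,341 / 150,851 = 0.015519.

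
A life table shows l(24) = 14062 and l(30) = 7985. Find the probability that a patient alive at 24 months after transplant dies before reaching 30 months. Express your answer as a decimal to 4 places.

P(die before 30 | alive at 24) = 1 − l(30)/l(24) = 1 − 7985/14062 = (6077)/14062 = 0.432158.

0.4322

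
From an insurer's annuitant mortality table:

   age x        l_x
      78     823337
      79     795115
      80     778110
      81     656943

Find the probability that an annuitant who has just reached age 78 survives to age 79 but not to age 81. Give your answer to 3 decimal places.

0.168

We want 1|2q78 = (l_79 − l_81)/l_78.
This is the probability of reaching 79 but not 81, conditional on being alive at 78: (l_79 − l_81) / l_78.
= (795115 − 656943) / 823337 = 138172 / 823337 = 0.167819.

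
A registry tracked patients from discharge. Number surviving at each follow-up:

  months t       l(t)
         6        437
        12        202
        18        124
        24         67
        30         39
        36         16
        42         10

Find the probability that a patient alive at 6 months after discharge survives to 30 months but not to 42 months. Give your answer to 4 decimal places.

This is the probability of reaching 30 but not 42, conditional on being alive at 6: (l(30) − l(42)) / l(6).
= (39 − 10) / 437 = 29 / 437 = 0.066362.

0.0664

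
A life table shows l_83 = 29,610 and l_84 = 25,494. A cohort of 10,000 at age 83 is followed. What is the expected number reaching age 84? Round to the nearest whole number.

The relevant probability is 25,494/29,610 = 0.860993.
Expected number = 10,000 × 0.860993 = 8610.

8610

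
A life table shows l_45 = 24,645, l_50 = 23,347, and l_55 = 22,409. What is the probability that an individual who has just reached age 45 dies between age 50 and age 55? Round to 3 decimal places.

This is the probability of reaching 50 but not 55, conditional on being alive at 45: (l_50 − l_55) / l_45.
= (23,347 − 22,409) / 24,645 = 938 / 24,645 = 0.038060.

0.038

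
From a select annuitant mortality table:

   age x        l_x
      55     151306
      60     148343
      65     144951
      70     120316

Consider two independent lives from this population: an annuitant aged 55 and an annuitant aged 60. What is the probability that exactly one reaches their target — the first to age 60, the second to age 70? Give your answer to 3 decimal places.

p₁ = l_60/l_55 = 148343/151306 = 0.980417; p₂ = l_70/l_60 = 120316/148343 = 0.811066.
P(exactly one) = p₁(1−p₂) + (1−p₁)p₂ = 0.185234 + 0.015883 = 0.201117.

0.201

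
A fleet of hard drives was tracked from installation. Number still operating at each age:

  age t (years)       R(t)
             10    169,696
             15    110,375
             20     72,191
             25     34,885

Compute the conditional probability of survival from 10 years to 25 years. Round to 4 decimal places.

0.2056

The conditional survival probability is R(25)/R(10) = 34,885/169,696 = 0.205573.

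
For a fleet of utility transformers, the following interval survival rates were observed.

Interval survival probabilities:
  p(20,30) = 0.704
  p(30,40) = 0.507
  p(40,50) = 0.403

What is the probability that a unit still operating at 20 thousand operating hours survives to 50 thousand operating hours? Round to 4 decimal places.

0.1438

The overall survival probability is 0.704 × 0.507 × 0.403.
= 0.143842.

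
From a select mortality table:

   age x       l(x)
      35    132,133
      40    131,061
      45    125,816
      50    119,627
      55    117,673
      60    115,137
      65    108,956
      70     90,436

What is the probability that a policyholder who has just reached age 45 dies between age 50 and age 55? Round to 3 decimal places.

This is the probability of reaching 50 but not 55, conditional on being alive at 45: (l(50) − l(55)) / l(45).
= (119,627 − 117,673) / 125,816 = 1,954 / 125,816 = 0.015531.

0.016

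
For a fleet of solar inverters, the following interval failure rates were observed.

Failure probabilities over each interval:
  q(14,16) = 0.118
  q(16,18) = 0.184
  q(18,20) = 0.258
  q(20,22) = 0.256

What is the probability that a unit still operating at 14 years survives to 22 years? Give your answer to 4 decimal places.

Survival from 14 to 22 is the product of surviving each interval: (1 − 0.118) × (1 − 0.184) × (1 − 0.258) × (1 − 0.256).
= 0.882 × 0.816 × 0.742 × 0.744 = 0.397316.

0.3973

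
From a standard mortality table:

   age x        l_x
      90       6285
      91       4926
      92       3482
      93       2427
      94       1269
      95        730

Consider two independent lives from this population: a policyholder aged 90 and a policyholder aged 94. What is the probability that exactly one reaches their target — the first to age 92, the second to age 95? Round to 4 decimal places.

0.4919

p₁ = l_92/l_90 = 3482/6285 = 0.554018; p₂ = l_95/l_94 = 730/1269 = 0.575256.
P(exactly one) = p₁(1−p₂) + (1−p₁)p₂ = 0.235316 + 0.256554 = 0.491870.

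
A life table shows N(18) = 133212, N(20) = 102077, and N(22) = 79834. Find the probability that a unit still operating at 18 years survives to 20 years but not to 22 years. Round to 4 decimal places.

0.1670

This is the probability of reaching 20 but not 22, conditional on being operational at 18: (N(20) − N(22)) / N(18).
= (102077 − 79834) / 133212 = 22243 / 133212 = 0.166974.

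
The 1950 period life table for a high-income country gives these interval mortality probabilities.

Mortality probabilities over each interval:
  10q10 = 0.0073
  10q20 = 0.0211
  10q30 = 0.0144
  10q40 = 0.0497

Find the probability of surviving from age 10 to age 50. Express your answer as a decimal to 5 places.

0.91016

The overall survival probability is (1 − 0.0073) × (1 − 0.0211) × (1 − 0.0144) × (1 − 0.0497).
= 0.9927 × 0.9789 × 0.9856 × 0.9503 = 0.910160.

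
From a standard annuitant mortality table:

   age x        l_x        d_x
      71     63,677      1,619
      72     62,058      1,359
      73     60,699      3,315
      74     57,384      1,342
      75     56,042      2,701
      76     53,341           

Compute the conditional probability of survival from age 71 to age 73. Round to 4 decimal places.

We want 2p71 = l_73/l_71.
The conditional survival probability is l_73/l_71 = 60,699/63,677 = 0.953233.

0.9532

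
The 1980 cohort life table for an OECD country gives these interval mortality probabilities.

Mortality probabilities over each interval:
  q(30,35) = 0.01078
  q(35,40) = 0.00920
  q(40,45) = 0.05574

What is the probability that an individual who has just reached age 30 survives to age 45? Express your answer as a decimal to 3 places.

0.925

Survival from 30 to 45 is the product of surviving each interval: (1 − 0.01078) × (1 − 0.00920) × (1 − 0.05574).
= 0.98922 × 0.99080 × 0.94426 = 0.925487.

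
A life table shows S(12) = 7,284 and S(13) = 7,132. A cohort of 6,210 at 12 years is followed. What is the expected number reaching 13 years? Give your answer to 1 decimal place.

The relevant probability is 7,132/7,284 = 0.979132.
Expected number = 6,210 × 0.979132 = 6080.4.

6080.4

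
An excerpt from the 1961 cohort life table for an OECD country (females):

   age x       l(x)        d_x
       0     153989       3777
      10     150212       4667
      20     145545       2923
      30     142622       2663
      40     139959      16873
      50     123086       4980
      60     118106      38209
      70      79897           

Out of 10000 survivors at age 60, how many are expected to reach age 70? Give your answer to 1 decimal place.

The relevant probability is 79897/118106 = 0.676486.
Expected number = 10000 × 0.676486 = 6764.9.

6764.9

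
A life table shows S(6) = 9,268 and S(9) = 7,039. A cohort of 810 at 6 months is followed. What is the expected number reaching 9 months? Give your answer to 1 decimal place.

The relevant probability is 7,039/9,268 = 0.759495.
Expected number = 810 × 0.759495 = 615.2.

615.2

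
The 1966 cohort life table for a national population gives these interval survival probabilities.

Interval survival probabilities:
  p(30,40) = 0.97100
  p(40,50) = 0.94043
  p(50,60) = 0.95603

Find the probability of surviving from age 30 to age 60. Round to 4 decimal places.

Survival from 30 to 60 is the product of surviving each interval: 0.97100 × 0.94043 × 0.95603.
= 0.873006.

0.8730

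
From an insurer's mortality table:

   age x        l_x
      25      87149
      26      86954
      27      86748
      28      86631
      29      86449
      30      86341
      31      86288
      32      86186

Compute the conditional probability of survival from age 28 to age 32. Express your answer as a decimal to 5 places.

We want 4p28 = l_32/l_28.
The conditional survival probability is l_32/l_28 = 86186/86631 = 0.994863.

0.99486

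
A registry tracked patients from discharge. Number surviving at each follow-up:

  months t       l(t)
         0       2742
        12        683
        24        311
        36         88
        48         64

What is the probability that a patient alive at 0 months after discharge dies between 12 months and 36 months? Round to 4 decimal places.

This is the probability of reaching 12 but not 36, conditional on being alive at 0: (l(12) − l(36)) / l(0).
= (683 − 88) / 2742 = 595 / 2742 = 0.216995.

0.2170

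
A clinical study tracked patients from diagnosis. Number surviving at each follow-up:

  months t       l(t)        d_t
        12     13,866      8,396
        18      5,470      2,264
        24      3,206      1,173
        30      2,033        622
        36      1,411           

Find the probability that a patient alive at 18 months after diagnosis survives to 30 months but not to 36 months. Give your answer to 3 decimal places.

0.114

This is the probability of reaching 30 but not 36, conditional on being alive at 18: (l(30) − l(36)) / l(18).
= (2,033 − 1,411) / 5,470 = 622 / 5,470 = 0.113711.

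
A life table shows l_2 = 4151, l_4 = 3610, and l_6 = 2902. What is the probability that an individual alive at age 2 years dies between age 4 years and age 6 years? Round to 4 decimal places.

This is the probability of reaching 4 but not 6, conditional on being alive at 2: (l_4 − l_6) / l_2.
= (3610 − 2902) / 4151 = 708 / 4151 = 0.170561.

0.1706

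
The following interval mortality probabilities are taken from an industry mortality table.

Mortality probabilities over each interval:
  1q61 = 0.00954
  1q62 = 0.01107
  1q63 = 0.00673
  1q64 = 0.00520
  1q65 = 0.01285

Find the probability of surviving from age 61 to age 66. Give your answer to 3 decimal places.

0.955

5p61 = (1 − 0.00954) × (1 − 0.01107) × (1 − 0.00673) × (1 − 0.00520) × (1 − 0.01285).
= 0.99046 × 0.98893 × 0.99327 × 0.99480 × 0.98715 = 0.955408.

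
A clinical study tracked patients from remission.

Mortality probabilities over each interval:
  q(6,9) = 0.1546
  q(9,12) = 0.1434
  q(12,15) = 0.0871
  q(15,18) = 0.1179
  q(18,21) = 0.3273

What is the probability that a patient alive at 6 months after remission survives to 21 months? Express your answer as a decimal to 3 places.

0.392

P(survive 6→21) = (1 − 0.1546) × (1 − 0.1434) × (1 − 0.0871) × (1 − 0.1179) × (1 − 0.3273).
= 0.8454 × 0.8566 × 0.9129 × 0.8821 × 0.6727 = 0.392286.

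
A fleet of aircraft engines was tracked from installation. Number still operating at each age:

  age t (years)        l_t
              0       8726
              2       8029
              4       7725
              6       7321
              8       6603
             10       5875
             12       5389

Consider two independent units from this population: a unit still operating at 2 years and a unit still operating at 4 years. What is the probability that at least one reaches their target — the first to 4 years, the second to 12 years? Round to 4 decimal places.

p₁ = l_4/l_2 = 7725/8029 = 0.962137; p₂ = l_12/l_4 = 5389/7725 = 0.697605.
P(at least one) = 1 − (1−p₁)(1−p₂) = 1 − 0.037863 × 0.302395 = 0.988550.

0.9886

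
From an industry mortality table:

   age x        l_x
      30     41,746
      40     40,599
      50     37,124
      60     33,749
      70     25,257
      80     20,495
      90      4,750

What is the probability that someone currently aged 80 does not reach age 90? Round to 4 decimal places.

0.7682

P(die before 90 | alive at 80) = 1 − l_90/l_80 = 1 − 4,750/20,495 = (15,745)/20,495 = 0.768236.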